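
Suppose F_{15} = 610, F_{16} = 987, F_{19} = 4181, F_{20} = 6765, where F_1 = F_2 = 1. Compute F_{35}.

By the addition formula F_{m+n} = F_m F_{n+1} + F_{m−1} F_n with m=16, n=19: F_{35} = 987·6765 + 610·4181 = 6677055 + 2550410 = 9227465.

9227465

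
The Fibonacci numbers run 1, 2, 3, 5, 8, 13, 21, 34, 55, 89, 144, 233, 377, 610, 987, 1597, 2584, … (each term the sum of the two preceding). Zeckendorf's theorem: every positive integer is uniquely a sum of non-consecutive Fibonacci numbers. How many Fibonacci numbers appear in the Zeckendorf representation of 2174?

1597 ≤ 2174 < 2584, so take 1597; remainder 577
377 ≤ 577 < 610, so take 377; remainder 200
144 ≤ 200 < 233, so take 144; remainder 56
55 ≤ 56 < 89, so take 55; remainder 1
1 ≤ 1 < 2, so take 1; remainder 0
2174 = 1597 + 377 + 144 + 55 + 1, which has 5 terms.

5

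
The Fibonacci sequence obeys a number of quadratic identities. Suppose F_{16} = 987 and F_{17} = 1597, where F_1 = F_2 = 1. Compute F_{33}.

By F_{2k+1} = F_k² + F_{k+1}²: F_{33} = 987² + 1597² = 974169 + 2550409 = 3524578.

3524578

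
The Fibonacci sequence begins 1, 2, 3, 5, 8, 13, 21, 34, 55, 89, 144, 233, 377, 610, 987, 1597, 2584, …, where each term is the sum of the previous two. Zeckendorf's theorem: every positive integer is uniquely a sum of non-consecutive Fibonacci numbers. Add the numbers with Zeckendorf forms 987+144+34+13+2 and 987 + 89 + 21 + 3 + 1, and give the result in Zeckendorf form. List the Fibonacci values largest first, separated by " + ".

The two numbers are 1180 and 1101, so their sum is 2281.
take 1597 (≤ 2281); 2281 − 1597 = 684
take 610 (≤ 684); 684 − 610 = 74
take 55 (≤ 74); 74 − 55 = 19
take 13 (≤ 19); 19 − 13 = 6
take 5 (≤ 6); 6 − 5 = 1
take 1 (≤ 1); 1 − 1 = 0

1597 + 610 + 55 + 13 + 5 + 1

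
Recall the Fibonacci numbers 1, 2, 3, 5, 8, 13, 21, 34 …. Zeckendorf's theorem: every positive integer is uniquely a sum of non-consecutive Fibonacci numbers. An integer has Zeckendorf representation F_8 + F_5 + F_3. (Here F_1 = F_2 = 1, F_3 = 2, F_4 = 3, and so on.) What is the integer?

F_8 + F_5 + F_3 = 21 + 5 + 2 = 28.

28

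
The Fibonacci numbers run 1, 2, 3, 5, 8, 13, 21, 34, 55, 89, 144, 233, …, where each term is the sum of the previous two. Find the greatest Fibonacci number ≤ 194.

144

144 ≤ 194 < 233, so the largest Fibonacci number not exceeding 194 is 144.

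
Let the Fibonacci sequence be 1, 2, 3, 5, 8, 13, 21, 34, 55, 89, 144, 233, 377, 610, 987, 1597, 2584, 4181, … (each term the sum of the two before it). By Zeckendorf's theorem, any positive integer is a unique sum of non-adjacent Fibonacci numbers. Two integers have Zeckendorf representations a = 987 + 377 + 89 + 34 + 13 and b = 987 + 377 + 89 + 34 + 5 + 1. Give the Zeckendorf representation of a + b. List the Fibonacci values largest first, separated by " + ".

The two numbers are 1500 and 1493, so their sum is 2993.
take 2584 (≤ 2993); 2993 − 2584 = 409
take 377 (≤ 409); 409 − 377 = 32
take 21 (≤ 32); 32 − 21 = 11
take 8 (≤ 11); 11 − 8 = 3
take 3 (≤ 3); 3 − 3 = 0

2584 + 377 + 21 + 8 + 3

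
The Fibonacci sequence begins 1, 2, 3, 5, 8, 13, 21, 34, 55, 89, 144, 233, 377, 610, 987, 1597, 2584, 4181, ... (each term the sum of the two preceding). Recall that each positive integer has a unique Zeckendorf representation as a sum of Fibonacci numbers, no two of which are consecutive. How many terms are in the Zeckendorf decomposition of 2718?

5

2718 − 2584 = 134
134 − 89 = 45
45 − 34 = 11
11 − 8 = 3
3 − 3 = 0
2718 = 2584 + 89 + 34 + 8 + 3, which has 5 terms.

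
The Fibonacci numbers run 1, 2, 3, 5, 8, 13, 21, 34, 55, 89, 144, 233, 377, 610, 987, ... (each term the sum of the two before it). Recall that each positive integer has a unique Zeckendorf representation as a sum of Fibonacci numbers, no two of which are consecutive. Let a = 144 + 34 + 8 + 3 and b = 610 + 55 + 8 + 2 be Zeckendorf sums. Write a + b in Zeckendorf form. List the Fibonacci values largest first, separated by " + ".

The two numbers are 189 and 675, so their sum is 864.
610 ≤ 864 < 987, so take 610; remainder 254
233 ≤ 254 < 377, so take 233; remainder 21
21 ≤ 21 < 34, so take 21; remainder 0

610 + 233 + 21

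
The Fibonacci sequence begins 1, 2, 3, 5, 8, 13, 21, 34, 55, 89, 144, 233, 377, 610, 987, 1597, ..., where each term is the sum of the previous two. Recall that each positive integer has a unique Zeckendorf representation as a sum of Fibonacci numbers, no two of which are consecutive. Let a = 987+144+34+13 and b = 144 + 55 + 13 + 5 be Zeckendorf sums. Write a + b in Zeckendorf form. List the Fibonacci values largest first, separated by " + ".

987 + 377 + 21 + 8 + 2

The two numbers are 1178 and 217, so their sum is 1395.
1395: greatest Fibonacci not exceeding it is 987, leaving 408
408: greatest Fibonacci not exceeding it is 377, leaving 31
31: greatest Fibonacci not exceeding it is 21, leaving 10
10: greatest Fibonacci not exceeding it is 8, leaving 2
2: greatest Fibonacci not exceeding it is 2, leaving 0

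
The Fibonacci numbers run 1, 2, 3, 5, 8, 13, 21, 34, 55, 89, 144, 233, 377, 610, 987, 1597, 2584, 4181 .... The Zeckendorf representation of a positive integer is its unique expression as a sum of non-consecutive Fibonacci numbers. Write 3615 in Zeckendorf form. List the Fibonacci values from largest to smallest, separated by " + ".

2584 + 987 + 34 + 8 + 2

Greedy algorithm:
take 2584 (≤ 3615); 3615 − 2584 = 1031
take 987 (≤ 1031); 1031 − 987 = 44
take 34 (≤ 44); 44 − 34 = 10
take 8 (≤ 10); 10 − 8 = 2
take 2 (≤ 2); 2 − 2 = 0
So 3615 = 2584 + 987 + 34 + 8 + 2, with no two terms consecutive in the sequence.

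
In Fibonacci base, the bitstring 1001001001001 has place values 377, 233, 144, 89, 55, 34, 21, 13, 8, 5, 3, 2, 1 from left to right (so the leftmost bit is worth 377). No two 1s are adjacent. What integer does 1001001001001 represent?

Summing the place values of the 1 bits: 377 + 89 + 21 + 5 + 1 = 493.

493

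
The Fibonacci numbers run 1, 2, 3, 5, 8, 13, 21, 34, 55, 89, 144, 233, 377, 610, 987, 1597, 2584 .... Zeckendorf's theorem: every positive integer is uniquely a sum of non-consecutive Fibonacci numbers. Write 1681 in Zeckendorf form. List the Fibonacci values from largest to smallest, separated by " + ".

1597 + 55 + 21 + 8

Greedily peel off the largest Fibonacci term at each step:
largest Fibonacci ≤ 1681 is 1597; 1681 − 1597 = 84
largest Fibonacci ≤ 84 is 55; 84 − 55 = 29
largest Fibonacci ≤ 29 is 21; 29 − 21 = 8
largest Fibonacci ≤ 8 is 8; 8 − 8 = 0
So 1681 = 1597 + 55 + 21 + 8, with no two terms consecutive in the sequence.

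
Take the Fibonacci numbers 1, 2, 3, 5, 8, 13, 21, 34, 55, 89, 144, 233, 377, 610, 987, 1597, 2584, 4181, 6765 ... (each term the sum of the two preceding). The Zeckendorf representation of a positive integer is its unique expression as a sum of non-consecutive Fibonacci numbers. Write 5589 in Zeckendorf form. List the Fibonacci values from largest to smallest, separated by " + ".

Repeatedly subtract the largest Fibonacci number that fits:
4181 ≤ 5589 < 6765, so take 4181; remainder 1408
987 ≤ 1408 < 1597, so take 987; remainder 421
377 ≤ 421 < 610, so take 377; remainder 44
34 ≤ 44 < 55, so take 34; remainder 10
8 ≤ 10 < 13, so take 8; remainder 2
2 ≤ 2 < 3, so take 2; remainder 0
So 5589 = 4181 + 987 + 377 + 34 + 8 + 2, with no two terms consecutive in the sequence.

4181 + 987 + 377 + 34 + 8 + 2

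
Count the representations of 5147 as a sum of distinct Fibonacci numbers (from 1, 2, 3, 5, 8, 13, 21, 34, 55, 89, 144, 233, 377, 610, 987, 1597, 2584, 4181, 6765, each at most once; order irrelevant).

29

5147 = 4181+610+233+89+34 = 4181+610+233+89+21+13 = 4181+610+233+89+21+8+5 = 4181+610+233+55+34+21+13 = … (25 more), for 29 in all.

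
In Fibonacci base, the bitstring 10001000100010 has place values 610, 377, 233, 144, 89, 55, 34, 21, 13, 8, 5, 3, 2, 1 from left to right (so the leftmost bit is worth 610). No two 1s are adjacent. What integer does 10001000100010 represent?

714

Summing the place values of the 1 bits: 610 + 89 + 13 + 2 = 714.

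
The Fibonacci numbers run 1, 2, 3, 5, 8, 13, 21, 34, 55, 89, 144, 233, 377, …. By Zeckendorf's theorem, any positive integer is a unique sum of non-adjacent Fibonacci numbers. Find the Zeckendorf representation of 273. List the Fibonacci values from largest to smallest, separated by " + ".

take 233 (≤ 273); 273 − 233 = 40
take 34 (≤ 40); 40 − 34 = 6
take 5 (≤ 6); 6 − 5 = 1
take 1 (≤ 1); 1 − 1 = 0
So 273 = 233 + 34 + 5 + 1, with no two terms consecutive in the sequence.

233 + 34 + 5 + 1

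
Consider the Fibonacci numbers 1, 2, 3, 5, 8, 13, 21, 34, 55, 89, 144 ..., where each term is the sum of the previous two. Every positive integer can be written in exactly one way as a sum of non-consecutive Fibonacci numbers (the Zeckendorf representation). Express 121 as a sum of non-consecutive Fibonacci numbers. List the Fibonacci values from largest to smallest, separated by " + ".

89 + 21 + 8 + 3

89 ≤ 121 < 144, so take 89; remainder 32
21 ≤ 32 < 34, so take 21; remainder 11
8 ≤ 11 < 13, so take 8; remainder 3
3 ≤ 3 < 5, so take 3; remainder 0
So 121 = 89 + 21 + 8 + 3, with no two terms consecutive in the sequence.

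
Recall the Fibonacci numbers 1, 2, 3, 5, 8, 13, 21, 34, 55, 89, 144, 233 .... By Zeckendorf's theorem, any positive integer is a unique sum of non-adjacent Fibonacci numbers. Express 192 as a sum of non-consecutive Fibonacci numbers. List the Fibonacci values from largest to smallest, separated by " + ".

144 + 34 + 13 + 1

Greedy algorithm:
192: greatest Fibonacci not exceeding it is 144, leaving 48
48: greatest Fibonacci not exceeding it is 34, leaving 14
14: greatest Fibonacci not exceeding it is 13, leaving 1
1: greatest Fibonacci not exceeding it is 1, leaving 0
So 192 = 144 + 34 + 13 + 1, with no two terms consecutive in the sequence.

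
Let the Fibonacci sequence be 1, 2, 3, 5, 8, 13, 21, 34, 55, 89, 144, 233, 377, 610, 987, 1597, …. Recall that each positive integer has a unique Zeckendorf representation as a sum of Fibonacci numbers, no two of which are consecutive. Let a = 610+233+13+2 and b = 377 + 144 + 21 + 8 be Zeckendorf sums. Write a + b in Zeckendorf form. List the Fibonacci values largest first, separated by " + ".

987 + 377 + 34 + 8 + 2

The two numbers are 858 and 550, so their sum is 1408.
Greedy algorithm:
1408: greatest Fibonacci not exceeding it is 987, leaving 421
421: greatest Fibonacci not exceeding it is 377, leaving 44
44: greatest Fibonacci not exceeding it is 34, leaving 10
10: greatest Fibonacci not exceeding it is 8, leaving 2
2: greatest Fibonacci not exceeding it is 2, leaving 0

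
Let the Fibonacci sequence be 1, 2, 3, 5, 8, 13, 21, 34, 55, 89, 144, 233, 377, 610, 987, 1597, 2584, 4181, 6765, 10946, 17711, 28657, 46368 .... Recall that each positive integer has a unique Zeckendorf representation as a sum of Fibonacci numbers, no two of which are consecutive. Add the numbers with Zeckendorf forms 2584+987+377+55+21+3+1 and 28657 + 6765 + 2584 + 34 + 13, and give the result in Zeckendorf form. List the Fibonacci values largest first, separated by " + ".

28657 + 10946 + 1597 + 610 + 233 + 34 + 3 + 1

The two numbers are 4028 and 38053, so their sum is 42081.
Greedily peel off the largest Fibonacci term at each step:
42081: greatest Fibonacci not exceeding it is 28657, leaving 13424
13424: greatest Fibonacci not exceeding it is 10946, leaving 2478
2478: greatest Fibonacci not exceeding it is 1597, leaving 881
881: greatest Fibonacci not exceeding it is 610, leaving 271
271: greatest Fibonacci not exceeding it is 233, leaving 38
38: greatest Fibonacci not exceeding it is 34, leaving 4
4: greatest Fibonacci not exceeding it is 3, leaving 1
1: greatest Fibonacci not exceeding it is 1, leaving 0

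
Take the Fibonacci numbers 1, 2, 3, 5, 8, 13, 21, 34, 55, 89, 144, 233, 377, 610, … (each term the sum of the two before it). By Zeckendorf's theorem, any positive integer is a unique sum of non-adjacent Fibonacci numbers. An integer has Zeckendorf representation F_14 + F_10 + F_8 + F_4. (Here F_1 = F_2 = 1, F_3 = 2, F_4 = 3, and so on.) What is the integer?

456

F_14 + F_10 + F_8 + F_4 = 377 + 55 + 21 + 3 = 456.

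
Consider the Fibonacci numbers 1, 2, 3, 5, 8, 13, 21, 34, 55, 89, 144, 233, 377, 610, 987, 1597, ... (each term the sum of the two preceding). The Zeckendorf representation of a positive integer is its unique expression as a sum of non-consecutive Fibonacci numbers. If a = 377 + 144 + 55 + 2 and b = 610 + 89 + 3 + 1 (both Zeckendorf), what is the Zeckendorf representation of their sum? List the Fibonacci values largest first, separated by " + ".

The two numbers are 578 and 703, so their sum is 1281.
Greedily peel off the largest Fibonacci term at each step:
subtract 987 from 1281: 294 remains
subtract 233 from 294: 61 remains
subtract 55 from 61: 6 remains
subtract 5 from 6: 1 remains
subtract 1 from 1: 0 remains

987 + 233 + 55 + 5 + 1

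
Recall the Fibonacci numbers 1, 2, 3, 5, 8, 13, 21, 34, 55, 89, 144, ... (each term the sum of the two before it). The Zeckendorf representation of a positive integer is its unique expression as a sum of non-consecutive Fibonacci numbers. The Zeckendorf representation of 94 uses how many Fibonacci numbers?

Repeatedly subtract the largest Fibonacci number that fits:
subtract 89 from 94: 5 remains
subtract 5 from 5: 0 remains
94 = 89 + 5, which has 2 terms.

2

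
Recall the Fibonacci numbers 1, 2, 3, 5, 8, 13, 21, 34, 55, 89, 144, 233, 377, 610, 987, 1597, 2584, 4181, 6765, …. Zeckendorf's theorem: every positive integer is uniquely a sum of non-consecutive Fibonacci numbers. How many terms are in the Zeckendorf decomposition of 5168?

2

Greedily peel off the largest Fibonacci term at each step:
largest Fibonacci ≤ 5168 is 4181; 5168 − 4181 = 987
largest Fibonacci ≤ 987 is 987; 987 − 987 = 0
5168 = 4181 + 987, which has 2 terms.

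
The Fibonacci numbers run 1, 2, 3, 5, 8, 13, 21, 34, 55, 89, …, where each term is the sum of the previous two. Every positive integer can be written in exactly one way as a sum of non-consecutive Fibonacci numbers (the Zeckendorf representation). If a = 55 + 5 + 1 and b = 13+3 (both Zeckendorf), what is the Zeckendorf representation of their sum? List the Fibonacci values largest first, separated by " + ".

The two numbers are 61 and 16, so their sum is 77.
subtract 55 from 77: 22 remains
subtract 21 from 22: 1 remains
subtract 1 from 1: 0 remains

55 + 21 + 1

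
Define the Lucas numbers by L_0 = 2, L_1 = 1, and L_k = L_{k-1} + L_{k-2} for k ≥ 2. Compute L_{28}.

Iterating the recurrence up to L_{24} = 103682 and L_{23} = 64079:
L_{25} = L_{24} + L_{23} = 103682 + 64079 = 167761
L_{26} = L_{25} + L_{24} = 167761 + 103682 = 271443
L_{27} = L_{26} + L_{25} = 271443 + 167761 = 439204
L_{28} = L_{27} + L_{26} = 439204 + 271443 = 710647

710647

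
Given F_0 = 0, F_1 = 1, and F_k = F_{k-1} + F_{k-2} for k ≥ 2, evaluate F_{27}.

196418

Iterating the recurrence up to F_{23} = 28657 and F_{22} = 17711:
F_{24} = F_{23} + F_{22} = 28657 + 17711 = 46368
F_{25} = F_{24} + F_{23} = 46368 + 28657 = 75025
F_{26} = F_{25} + F_{24} = 75025 + 46368 = 121393
F_{27} = F_{26} + F_{25} = 121393 + 75025 = 196418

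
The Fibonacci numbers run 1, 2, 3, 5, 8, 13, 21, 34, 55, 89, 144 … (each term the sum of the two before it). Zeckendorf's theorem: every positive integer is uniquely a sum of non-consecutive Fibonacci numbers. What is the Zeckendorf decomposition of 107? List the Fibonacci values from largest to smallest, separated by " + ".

subtract 89 from 107: 18 remains
subtract 13 from 18: 5 remains
subtract 5 from 5: 0 remains
So 107 = 89 + 13 + 5, with no two terms consecutive in the sequence.

89 + 13 + 5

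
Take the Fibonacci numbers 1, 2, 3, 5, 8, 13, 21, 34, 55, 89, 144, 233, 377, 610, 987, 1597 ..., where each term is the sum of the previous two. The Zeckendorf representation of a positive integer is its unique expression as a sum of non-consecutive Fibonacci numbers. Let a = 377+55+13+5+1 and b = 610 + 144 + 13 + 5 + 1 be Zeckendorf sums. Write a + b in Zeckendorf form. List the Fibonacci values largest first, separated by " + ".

The two numbers are 451 and 773, so their sum is 1224.
Repeatedly subtract the largest Fibonacci number that fits:
take 987 (≤ 1224); 1224 − 987 = 237
take 233 (≤ 237); 237 − 233 = 4
take 3 (≤ 4); 4 − 3 = 1
take 1 (≤ 1); 1 − 1 = 0

987 + 233 + 3 + 1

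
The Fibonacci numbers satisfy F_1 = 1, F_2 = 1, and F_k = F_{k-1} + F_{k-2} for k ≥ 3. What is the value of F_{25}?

75025

Iterating the recurrence up to F_{21} = 10946 and F_{20} = 6765:
F_{22} = F_{21} + F_{20} = 10946 + 6765 = 17711
F_{23} = F_{22} + F_{21} = 17711 + 10946 = 28657
F_{24} = F_{23} + F_{22} = 28657 + 17711 = 46368
F_{25} = F_{24} + F_{23} = 46368 + 28657 = 75025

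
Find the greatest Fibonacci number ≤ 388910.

317811 ≤ 388910 < 514229, so the largest Fibonacci number not exceeding 388910 is 317811.

317811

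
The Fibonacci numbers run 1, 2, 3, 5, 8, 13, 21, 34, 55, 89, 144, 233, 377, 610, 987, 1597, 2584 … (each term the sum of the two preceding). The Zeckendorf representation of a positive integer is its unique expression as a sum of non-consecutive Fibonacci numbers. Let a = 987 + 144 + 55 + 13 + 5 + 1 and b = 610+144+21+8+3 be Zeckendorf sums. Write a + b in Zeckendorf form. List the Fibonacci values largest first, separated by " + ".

1597 + 377 + 13 + 3 + 1

The two numbers are 1205 and 786, so their sum is 1991.
1597 ≤ 1991 < 2584, so take 1597; remainder 394
377 ≤ 394 < 610, so take 377; remainder 17
13 ≤ 17 < 21, so take 13; remainder 4
3 ≤ 4 < 5, so take 3; remainder 1
1 ≤ 1 < 2, so take 1; remainder 0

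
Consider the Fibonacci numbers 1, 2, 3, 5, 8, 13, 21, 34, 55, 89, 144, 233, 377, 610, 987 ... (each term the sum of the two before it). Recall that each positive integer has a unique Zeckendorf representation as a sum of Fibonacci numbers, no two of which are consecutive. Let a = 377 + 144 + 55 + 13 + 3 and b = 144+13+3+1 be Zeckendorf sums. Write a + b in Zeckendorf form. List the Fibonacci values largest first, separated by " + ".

610 + 89 + 34 + 13 + 5 + 2

The two numbers are 592 and 161, so their sum is 753.
Greedy algorithm:
610 ≤ 753 < 987, so take 610; remainder 143
89 ≤ 143 < 144, so take 89; remainder 54
34 ≤ 54 < 55, so take 34; remainder 20
13 ≤ 20 < 21, so take 13; remainder 7
5 ≤ 7 < 8, so take 5; remainder 2
2 ≤ 2 < 3, so take 2; remainder 0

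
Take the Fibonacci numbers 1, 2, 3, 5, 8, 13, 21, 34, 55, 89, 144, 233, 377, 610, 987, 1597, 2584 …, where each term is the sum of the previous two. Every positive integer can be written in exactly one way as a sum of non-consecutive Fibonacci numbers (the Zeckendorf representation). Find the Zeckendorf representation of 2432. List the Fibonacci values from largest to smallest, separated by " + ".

Greedy algorithm:
take 1597 (≤ 2432); 2432 − 1597 = 835
take 610 (≤ 835); 835 − 610 = 225
take 144 (≤ 225); 225 − 144 = 81
take 55 (≤ 81); 81 − 55 = 26
take 21 (≤ 26); 26 − 21 = 5
take 5 (≤ 5); 5 − 5 = 0
So 2432 = 1597 + 610 + 144 + 55 + 21 + 5, with no two terms consecutive in the sequence.

1597 + 610 + 144 + 55 + 21 + 5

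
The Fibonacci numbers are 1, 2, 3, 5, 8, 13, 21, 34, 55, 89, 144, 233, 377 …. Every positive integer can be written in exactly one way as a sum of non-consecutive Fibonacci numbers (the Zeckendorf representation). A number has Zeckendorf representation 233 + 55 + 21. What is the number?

233 + 55 + 21 = 309.

309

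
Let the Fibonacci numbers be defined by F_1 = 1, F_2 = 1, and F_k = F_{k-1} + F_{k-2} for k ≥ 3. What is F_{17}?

1597

Iterating the recurrence up to F_{10} = 55 and F_{9} = 34:
F_{11} = F_{10} + F_{9} = 55 + 34 = 89
F_{12} = F_{11} + F_{10} = 89 + 55 = 144
F_{13} = F_{12} + F_{11} = 144 + 89 = 233
F_{14} = F_{13} + F_{12} = 233 + 144 = 377
F_{15} = F_{14} + F_{13} = 377 + 233 = 610
F_{16} = F_{15} + F_{14} = 610 + 377 = 987
F_{17} = F_{16} + F_{15} = 987 + 610 = 1597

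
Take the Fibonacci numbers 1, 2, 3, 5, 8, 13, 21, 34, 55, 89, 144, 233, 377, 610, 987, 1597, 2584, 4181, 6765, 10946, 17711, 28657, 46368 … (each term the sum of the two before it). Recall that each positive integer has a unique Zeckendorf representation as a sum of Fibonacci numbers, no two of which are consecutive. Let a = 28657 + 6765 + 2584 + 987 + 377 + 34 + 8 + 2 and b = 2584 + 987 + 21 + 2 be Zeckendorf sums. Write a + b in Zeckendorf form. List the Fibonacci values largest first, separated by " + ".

28657 + 10946 + 2584 + 610 + 144 + 55 + 8 + 3 + 1

The two numbers are 39414 and 3594, so their sum is 43008.
28657 ≤ 43008 < 46368, so take 28657; remainder 14351
10946 ≤ 14351 < 17711, so take 10946; remainder 3405
2584 ≤ 3405 < 4181, so take 2584; remainder 821
610 ≤ 821 < 987, so take 610; remainder 211
144 ≤ 211 < 233, so take 144; remainder 67
55 ≤ 67 < 89, so take 55; remainder 12
8 ≤ 12 < 13, so take 8; remainder 4
3 ≤ 4 < 5, so take 3; remainder 1
1 ≤ 1 < 2, so take 1; remainder 0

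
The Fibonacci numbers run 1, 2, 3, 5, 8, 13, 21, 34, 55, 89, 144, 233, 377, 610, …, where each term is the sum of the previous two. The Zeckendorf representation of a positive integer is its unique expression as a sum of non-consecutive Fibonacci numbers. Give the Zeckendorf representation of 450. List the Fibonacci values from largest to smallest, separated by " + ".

Repeatedly subtract the largest Fibonacci number that fits:
subtract 377 from 450: 73 remains
subtract 55 from 73: 18 remains
subtract 13 from 18: 5 remains
subtract 5 from 5: 0 remains
So 450 = 377 + 55 + 13 + 5, with no two terms consecutive in the sequence.

377 + 55 + 13 + 5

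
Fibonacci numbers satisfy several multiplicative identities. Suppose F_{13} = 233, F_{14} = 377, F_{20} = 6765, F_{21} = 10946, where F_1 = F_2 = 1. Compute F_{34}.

5702887

By the addition formula F_{m+n} = F_m F_{n+1} + F_{m−1} F_n with m=21, n=13: F_{34} = 10946·377 + 6765·233 = 4126642 + 1576245 = 5702887.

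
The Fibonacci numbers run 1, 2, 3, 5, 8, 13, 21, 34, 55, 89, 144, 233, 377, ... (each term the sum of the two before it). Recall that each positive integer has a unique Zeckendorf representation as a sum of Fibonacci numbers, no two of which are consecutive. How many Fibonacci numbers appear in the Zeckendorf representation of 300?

300 − 233 = 67
67 − 55 = 12
12 − 8 = 4
4 − 3 = 1
1 − 1 = 0
300 = 233 + 55 + 8 + 3 + 1, which has 5 terms.

5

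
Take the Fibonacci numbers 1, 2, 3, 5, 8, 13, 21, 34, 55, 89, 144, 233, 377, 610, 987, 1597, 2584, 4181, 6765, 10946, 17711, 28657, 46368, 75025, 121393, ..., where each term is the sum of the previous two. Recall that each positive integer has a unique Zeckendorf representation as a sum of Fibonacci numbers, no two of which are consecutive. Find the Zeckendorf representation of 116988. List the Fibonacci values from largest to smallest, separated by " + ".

75025 + 28657 + 10946 + 1597 + 610 + 144 + 8 + 1

Repeatedly subtract the largest Fibonacci number that fits:
116988: greatest Fibonacci not exceeding it is 75025, leaving 41963
41963: greatest Fibonacci not exceeding it is 28657, leaving 13306
13306: greatest Fibonacci not exceeding it is 10946, leaving 2360
2360: greatest Fibonacci not exceeding it is 1597, leaving 763
763: greatest Fibonacci not exceeding it is 610, leaving 153
153: greatest Fibonacci not exceeding it is 144, leaving 9
9: greatest Fibonacci not exceeding it is 8, leaving 1
1: greatest Fibonacci not exceeding it is 1, leaving 0
So 116988 = 75025 + 28657 + 10946 + 1597 + 610 + 144 + 8 + 1, with no two terms consecutive in the sequence.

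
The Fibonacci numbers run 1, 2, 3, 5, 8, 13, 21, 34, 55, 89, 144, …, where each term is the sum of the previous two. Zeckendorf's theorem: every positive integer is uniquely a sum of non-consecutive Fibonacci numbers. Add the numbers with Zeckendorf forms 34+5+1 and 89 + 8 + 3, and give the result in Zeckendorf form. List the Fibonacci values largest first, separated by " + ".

The two numbers are 40 and 100, so their sum is 140.
Greedily peel off the largest Fibonacci term at each step:
140: greatest Fibonacci not exceeding it is 89, leaving 51
51: greatest Fibonacci not exceeding it is 34, leaving 17
17: greatest Fibonacci not exceeding it is 13, leaving 4
4: greatest Fibonacci not exceeding it is 3, leaving 1
1: greatest Fibonacci not exceeding it is 1, leaving 0

89 + 34 + 13 + 3 + 1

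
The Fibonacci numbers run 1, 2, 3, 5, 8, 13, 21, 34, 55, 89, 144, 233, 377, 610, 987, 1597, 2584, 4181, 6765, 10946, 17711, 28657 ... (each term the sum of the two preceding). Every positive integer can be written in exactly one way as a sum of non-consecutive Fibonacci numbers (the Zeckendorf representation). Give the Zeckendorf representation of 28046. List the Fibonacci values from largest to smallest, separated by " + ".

17711 + 6765 + 2584 + 610 + 233 + 89 + 34 + 13 + 5 + 2

28046 − 17711 = 10335
10335 − 6765 = 3570
3570 − 2584 = 986
986 − 610 = 376
376 − 233 = 143
143 − 89 = 54
54 − 34 = 20
20 − 13 = 7
7 − 5 = 2
2 − 2 = 0
So 28046 = 17711 + 6765 + 2584 + 610 + 233 + 89 + 34 + 13 + 5 + 2, with no two terms consecutive in the sequence.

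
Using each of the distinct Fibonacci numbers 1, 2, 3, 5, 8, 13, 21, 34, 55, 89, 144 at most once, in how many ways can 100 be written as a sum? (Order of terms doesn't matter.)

9

100 = 89+8+3 = 89+8+2+1 = 55+34+8+3 = 89+5+3+2+1 = 55+34+8+2+1 = … (4 more), for 9 in all.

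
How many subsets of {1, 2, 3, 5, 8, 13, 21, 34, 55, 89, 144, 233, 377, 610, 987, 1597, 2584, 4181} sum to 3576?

Starting from the Zeckendorf form and repeatedly splitting a term F_k into F_{k−1} + F_{k−2} (when neither is already used) reaches every representation.
3576 = 2584+987+5 = 2584+987+3+2 = 2584+610+377+5 = 2584+610+377+3+2 = 2584+610+233+144+5 = … (17 more), for 22 in all.

22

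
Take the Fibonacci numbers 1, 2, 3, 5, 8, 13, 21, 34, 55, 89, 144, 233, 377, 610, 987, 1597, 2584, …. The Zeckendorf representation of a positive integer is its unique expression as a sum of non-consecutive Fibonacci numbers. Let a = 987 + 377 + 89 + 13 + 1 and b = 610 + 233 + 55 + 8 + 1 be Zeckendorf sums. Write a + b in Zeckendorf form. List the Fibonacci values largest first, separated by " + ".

1597 + 610 + 144 + 21 + 2

The two numbers are 1467 and 907, so their sum is 2374.
subtract 1597 from 2374: 777 remains
subtract 610 from 777: 167 remains
subtract 144 from 167: 23 remains
subtract 21 from 23: 2 remains
subtract 2 from 2: 0 remains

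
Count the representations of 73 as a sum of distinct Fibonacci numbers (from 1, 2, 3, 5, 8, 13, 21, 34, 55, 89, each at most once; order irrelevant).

73 = 55+13+5 = 55+13+3+2 = 34+21+13+5 = … (3 more), for 6 in all.

6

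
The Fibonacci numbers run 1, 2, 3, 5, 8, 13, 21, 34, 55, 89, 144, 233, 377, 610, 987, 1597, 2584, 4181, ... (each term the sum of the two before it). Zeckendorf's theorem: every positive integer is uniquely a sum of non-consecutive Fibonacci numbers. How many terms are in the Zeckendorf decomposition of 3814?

5

3814 − 2584 = 1230
1230 − 987 = 243
243 − 233 = 10
10 − 8 = 2
2 − 2 = 0
3814 = 2584 + 987 + 233 + 8 + 2, which has 5 terms.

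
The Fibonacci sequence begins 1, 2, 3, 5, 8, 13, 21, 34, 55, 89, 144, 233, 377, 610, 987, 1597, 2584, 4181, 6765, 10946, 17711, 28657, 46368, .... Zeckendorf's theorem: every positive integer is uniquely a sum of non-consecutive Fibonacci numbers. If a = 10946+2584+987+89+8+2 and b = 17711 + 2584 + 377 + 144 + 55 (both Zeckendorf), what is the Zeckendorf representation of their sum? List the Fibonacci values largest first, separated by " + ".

28657 + 6765 + 55 + 8 + 2

The two numbers are 14616 and 20871, so their sum is 35487.
largest Fibonacci ≤ 35487 is 28657; 35487 − 28657 = 6830
largest Fibonacci ≤ 6830 is 6765; 6830 − 6765 = 65
largest Fibonacci ≤ 65 is 55; 65 − 55 = 10
largest Fibonacci ≤ 10 is 8; 10 − 8 = 2
largest Fibonacci ≤ 2 is 2; 2 − 2 = 0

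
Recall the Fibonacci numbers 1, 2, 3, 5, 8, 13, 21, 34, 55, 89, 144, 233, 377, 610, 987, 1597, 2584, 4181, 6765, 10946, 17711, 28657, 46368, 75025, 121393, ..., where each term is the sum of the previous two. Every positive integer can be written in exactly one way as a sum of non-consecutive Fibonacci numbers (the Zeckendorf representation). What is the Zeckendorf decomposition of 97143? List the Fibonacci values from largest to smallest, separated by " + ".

Repeatedly subtract the largest Fibonacci number that fits:
take 75025 (≤ 97143); 97143 − 75025 = 22118
take 17711 (≤ 22118); 22118 − 17711 = 4407
take 4181 (≤ 4407); 4407 − 4181 = 226
take 144 (≤ 226); 226 − 144 = 82
take 55 (≤ 82); 82 − 55 = 27
take 21 (≤ 27); 27 − 21 = 6
take 5 (≤ 6); 6 − 5 = 1
take 1 (≤ 1); 1 − 1 = 0
So 97143 = 75025 + 17711 + 4181 + 144 + 55 + 21 + 5 + 1, with no two terms consecutive in the sequence.

75025 + 17711 + 4181 + 144 + 55 + 21 + 5 + 1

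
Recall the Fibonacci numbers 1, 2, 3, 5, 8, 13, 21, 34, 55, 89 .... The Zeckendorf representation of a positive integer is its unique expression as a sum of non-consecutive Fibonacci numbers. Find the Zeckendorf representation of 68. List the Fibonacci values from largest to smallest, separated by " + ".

Greedily peel off the largest Fibonacci term at each step:
55 ≤ 68 < 89, so take 55; remainder 13
13 ≤ 13 < 21, so take 13; remainder 0
So 68 = 55 + 13, with no two terms consecutive in the sequence.

55 + 13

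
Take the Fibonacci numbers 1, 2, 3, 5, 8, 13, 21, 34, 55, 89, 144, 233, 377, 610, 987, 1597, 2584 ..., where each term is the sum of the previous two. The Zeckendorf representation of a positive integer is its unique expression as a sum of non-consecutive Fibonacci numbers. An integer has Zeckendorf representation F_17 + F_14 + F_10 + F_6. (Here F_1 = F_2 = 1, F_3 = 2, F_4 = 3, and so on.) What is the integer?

2037

F_17 + F_14 + F_10 + F_6 = 1597 + 377 + 55 + 8 = 2037.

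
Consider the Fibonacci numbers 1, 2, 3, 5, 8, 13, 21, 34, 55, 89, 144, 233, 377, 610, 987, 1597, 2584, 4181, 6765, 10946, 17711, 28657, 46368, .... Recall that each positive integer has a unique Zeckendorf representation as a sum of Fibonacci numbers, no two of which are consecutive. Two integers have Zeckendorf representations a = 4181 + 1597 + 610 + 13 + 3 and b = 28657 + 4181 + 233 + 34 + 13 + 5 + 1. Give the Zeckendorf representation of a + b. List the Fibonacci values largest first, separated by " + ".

28657 + 6765 + 2584 + 987 + 377 + 144 + 13 + 1

The two numbers are 6404 and 33124, so their sum is 39528.
subtract 28657 from 39528: 10871 remains
subtract 6765 from 10871: 4106 remains
subtract 2584 from 4106: 1522 remains
subtract 987 from 1522: 535 remains
subtract 377 from 535: 158 remains
subtract 144 from 158: 14 remains
subtract 13 from 14: 1 remains
subtract 1 from 1: 0 remains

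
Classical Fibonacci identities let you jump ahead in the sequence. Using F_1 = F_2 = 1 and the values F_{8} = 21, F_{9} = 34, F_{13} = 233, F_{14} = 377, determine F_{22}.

By the addition formula F_{m+n} = F_m F_{n+1} + F_{m−1} F_n with m=14, n=8: F_{22} = 377·34 + 233·21 = 12818 + 4893 = 17711.

17711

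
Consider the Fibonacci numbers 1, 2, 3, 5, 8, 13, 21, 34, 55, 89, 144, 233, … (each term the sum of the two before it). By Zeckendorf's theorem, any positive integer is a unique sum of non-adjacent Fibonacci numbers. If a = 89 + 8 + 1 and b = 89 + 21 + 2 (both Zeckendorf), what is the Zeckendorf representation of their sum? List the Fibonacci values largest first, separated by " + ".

The two numbers are 98 and 112, so their sum is 210.
Greedy algorithm:
take 144 (≤ 210); 210 − 144 = 66
take 55 (≤ 66); 66 − 55 = 11
take 8 (≤ 11); 11 − 8 = 3
take 3 (≤ 3); 3 − 3 = 0

144 + 55 + 8 + 3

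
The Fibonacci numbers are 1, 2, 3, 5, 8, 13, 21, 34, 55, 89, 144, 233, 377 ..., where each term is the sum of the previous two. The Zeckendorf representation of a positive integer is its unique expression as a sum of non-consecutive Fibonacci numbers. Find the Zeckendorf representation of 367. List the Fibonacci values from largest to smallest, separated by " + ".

233 ≤ 367 < 377, so take 233; remainder 134
89 ≤ 134 < 144, so take 89; remainder 45
34 ≤ 45 < 55, so take 34; remainder 11
8 ≤ 11 < 13, so take 8; remainder 3
3 ≤ 3 < 5, so take 3; remainder 0
So 367 = 233 + 89 + 34 + 8 + 3, with no two terms consecutive in the sequence.

233 + 89 + 34 + 8 + 3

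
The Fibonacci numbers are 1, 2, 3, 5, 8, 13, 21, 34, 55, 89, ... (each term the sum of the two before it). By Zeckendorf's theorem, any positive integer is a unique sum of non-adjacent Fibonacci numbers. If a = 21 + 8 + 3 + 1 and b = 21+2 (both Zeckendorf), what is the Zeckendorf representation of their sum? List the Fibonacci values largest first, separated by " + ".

55 + 1

The two numbers are 33 and 23, so their sum is 56.
take 55 (≤ 56); 56 − 55 = 1
take 1 (≤ 1); 1 − 1 = 0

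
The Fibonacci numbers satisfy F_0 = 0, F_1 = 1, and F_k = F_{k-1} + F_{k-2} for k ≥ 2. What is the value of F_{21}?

10946

Iterating the recurrence up to F_{16} = 987 and F_{15} = 610:
F_{17} = F_{16} + F_{15} = 987 + 610 = 1597
F_{18} = F_{17} + F_{16} = 1597 + 987 = 2584
F_{19} = F_{18} + F_{17} = 2584 + 1597 = 4181
F_{20} = F_{19} + F_{18} = 4181 + 2584 = 6765
F_{21} = F_{20} + F_{19} = 6765 + 4181 = 10946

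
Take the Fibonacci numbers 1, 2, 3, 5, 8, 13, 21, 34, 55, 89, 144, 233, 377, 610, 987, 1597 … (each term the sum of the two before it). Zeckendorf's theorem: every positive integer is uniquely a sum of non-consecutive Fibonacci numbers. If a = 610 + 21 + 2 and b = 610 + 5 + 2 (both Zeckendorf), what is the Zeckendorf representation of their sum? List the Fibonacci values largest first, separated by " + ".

987 + 233 + 21 + 8 + 1

The two numbers are 633 and 617, so their sum is 1250.
take 987 (≤ 1250); 1250 − 987 = 263
take 233 (≤ 263); 263 − 233 = 30
take 21 (≤ 30); 30 − 21 = 9
take 8 (≤ 9); 9 − 8 = 1
take 1 (≤ 1); 1 − 1 = 0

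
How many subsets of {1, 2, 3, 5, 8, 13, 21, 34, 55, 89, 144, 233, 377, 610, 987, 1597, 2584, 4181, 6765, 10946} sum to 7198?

7198 = 6765+377+55+1 = 6765+377+34+21+1 = 6765+233+144+55+1 = 4181+2584+377+55+1 = … (36 more), for 40 in all.

40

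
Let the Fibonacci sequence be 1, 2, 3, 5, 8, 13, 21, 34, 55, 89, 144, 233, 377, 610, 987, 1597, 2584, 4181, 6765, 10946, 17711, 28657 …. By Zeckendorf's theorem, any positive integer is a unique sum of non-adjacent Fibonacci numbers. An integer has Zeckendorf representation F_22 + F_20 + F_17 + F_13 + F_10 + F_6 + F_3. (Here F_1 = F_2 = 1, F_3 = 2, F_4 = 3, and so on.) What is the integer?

26371

F_22 + F_20 + F_17 + F_13 + F_10 + F_6 + F_3 = 17711 + 6765 + 1597 + 233 + 55 + 8 + 2 = 26371.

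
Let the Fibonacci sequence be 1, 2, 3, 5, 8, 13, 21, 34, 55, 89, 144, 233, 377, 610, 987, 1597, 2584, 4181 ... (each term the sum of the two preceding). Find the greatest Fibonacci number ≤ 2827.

2584 ≤ 2827 < 4181, so the largest Fibonacci number not exceeding 2827 is 2584.

2584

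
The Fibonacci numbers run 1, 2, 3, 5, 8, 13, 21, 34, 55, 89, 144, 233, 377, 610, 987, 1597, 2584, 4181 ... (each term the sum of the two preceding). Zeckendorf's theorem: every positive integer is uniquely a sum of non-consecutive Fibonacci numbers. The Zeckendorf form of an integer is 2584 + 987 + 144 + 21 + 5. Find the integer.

3741

2584 + 987 + 144 + 21 + 5 = 3741.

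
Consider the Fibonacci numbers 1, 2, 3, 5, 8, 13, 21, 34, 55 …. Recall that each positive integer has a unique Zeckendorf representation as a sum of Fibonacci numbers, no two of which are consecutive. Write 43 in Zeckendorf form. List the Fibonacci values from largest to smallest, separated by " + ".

34 + 8 + 1

Greedy algorithm:
43: greatest Fibonacci not exceeding it is 34, leaving 9
9: greatest Fibonacci not exceeding it is 8, leaving 1
1: greatest Fibonacci not exceeding it is 1, leaving 0
So 43 = 34 + 8 + 1, with no two terms consecutive in the sequence.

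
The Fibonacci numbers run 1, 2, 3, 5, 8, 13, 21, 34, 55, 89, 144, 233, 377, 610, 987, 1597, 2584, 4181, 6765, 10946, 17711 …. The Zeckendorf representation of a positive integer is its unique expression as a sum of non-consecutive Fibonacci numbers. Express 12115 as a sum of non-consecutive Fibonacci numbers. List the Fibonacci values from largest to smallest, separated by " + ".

10946 + 987 + 144 + 34 + 3 + 1

12115: greatest Fibonacci not exceeding it is 10946, leaving 1169
1169: greatest Fibonacci not exceeding it is 987, leaving 182
182: greatest Fibonacci not exceeding it is 144, leaving 38
38: greatest Fibonacci not exceeding it is 34, leaving 4
4: greatest Fibonacci not exceeding it is 3, leaving 1
1: greatest Fibonacci not exceeding it is 1, leaving 0
So 12115 = 10946 + 987 + 144 + 34 + 3 + 1, with no two terms consecutive in the sequence.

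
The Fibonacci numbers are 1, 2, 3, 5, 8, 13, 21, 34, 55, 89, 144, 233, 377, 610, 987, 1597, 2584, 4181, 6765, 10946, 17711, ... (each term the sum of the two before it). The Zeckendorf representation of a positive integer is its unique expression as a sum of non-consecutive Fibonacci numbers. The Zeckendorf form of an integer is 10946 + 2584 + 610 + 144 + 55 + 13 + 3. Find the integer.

10946 + 2584 + 610 + 144 + 55 + 13 + 3 = 14355.

14355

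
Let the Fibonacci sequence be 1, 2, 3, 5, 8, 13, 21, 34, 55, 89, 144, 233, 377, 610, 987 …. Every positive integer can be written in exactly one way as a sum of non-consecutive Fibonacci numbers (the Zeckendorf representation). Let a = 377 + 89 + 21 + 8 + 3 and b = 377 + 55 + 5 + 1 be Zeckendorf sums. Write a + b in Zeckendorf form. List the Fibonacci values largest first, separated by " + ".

The two numbers are 498 and 438, so their sum is 936.
Repeatedly subtract the largest Fibonacci number that fits:
take 610 (≤ 936); 936 − 610 = 326
take 233 (≤ 326); 326 − 233 = 93
take 89 (≤ 93); 93 − 89 = 4
take 3 (≤ 4); 4 − 3 = 1
take 1 (≤ 1); 1 − 1 = 0

610 + 233 + 89 + 3 + 1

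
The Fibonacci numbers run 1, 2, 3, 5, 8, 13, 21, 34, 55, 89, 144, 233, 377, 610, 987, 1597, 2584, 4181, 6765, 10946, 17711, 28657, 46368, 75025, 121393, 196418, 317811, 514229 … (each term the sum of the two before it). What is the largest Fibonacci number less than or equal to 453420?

317811

317811 ≤ 453420 < 514229, so the largest Fibonacci number not exceeding 453420 is 317811.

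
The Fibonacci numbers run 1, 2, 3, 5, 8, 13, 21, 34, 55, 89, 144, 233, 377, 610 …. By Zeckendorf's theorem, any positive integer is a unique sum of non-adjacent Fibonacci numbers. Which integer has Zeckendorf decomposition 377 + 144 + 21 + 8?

377 + 144 + 21 + 8 = 550.

550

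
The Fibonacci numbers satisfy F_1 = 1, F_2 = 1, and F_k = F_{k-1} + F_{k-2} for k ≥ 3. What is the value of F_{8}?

F_{2} = F_{1} + F_{0} = 1 + 0 = 1
F_{3} = F_{2} + F_{1} = 1 + 1 = 2
F_{4} = F_{3} + F_{2} = 2 + 1 = 3
F_{5} = F_{4} + F_{3} = 3 + 2 = 5
F_{6} = F_{5} + F_{4} = 5 + 3 = 8
F_{7} = F_{6} + F_{5} = 8 + 5 = 13
F_{8} = F_{7} + F_{6} = 13 + 8 = 21

21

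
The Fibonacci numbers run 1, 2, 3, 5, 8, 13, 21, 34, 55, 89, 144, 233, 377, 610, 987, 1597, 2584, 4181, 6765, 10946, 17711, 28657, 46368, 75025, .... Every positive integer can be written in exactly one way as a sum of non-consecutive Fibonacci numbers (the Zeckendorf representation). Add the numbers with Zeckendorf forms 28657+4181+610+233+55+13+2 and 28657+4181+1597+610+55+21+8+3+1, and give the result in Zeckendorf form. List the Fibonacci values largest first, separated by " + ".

The two numbers are 33751 and 35133, so their sum is 68884.
take 46368 (≤ 68884); 68884 − 46368 = 22516
take 17711 (≤ 22516); 22516 − 17711 = 4805
take 4181 (≤ 4805); 4805 − 4181 = 624
take 610 (≤ 624); 624 − 610 = 14
take 13 (≤ 14); 14 − 13 = 1
take 1 (≤ 1); 1 − 1 = 0

46368 + 17711 + 4181 + 610 + 13 + 1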